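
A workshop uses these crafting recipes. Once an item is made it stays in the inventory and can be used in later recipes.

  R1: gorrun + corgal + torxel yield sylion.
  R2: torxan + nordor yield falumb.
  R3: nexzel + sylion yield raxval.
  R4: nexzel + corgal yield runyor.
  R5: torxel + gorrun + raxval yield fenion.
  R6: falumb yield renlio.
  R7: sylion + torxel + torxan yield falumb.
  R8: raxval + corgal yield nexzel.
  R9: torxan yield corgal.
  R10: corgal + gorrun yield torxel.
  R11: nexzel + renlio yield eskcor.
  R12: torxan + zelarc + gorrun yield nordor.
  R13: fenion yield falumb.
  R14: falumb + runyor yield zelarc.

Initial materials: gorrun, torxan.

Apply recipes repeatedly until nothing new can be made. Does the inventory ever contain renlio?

Yes

Using R9, torxan makes corgal.
corgal + gorrun → torxel (R10).
Using R1, gorrun, corgal, and torxel make sylion.
sylion + torxel + torxan → falumb (R7).
falumb → renlio (R6).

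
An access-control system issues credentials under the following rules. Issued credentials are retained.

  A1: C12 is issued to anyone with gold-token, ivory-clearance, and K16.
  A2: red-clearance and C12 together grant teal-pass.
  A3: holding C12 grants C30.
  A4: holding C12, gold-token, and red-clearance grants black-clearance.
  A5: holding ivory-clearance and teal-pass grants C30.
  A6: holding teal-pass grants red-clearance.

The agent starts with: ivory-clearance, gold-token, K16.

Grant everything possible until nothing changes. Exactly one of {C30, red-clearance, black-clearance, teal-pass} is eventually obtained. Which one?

C30

Holding gold-token, ivory-clearance, and K16 grants C12 (A1).
Holding C12 grants C30 (A3).
teal-pass would need red-clearance and C12 (A2), but red-clearance is never granted. black-clearance would need C12, gold-token, and red-clearance (A4), but red-clearance is never granted. red-clearance would need teal-pass (A6), but teal-pass is never granted.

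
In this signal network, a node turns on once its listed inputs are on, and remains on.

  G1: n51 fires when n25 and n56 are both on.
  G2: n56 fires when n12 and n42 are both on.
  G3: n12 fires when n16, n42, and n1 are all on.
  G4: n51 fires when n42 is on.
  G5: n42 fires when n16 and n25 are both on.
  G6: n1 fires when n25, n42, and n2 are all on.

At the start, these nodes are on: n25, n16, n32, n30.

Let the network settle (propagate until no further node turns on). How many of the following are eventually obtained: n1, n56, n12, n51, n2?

G5: n16 and n25 on → n42 on.
n42 is on, so n51 fires (G4).
n1 would need n25, n42, and n2 (G6), but n2 never turns on.
n56 would need n12 and n42 (G2), but n12 never turns on.
n12 would need n16, n42, and n1 (G3), but n1 never turns on.
n51: reached.
No rule produces n2, and it is not given.
Reached: n51 — 1 of the 5.

1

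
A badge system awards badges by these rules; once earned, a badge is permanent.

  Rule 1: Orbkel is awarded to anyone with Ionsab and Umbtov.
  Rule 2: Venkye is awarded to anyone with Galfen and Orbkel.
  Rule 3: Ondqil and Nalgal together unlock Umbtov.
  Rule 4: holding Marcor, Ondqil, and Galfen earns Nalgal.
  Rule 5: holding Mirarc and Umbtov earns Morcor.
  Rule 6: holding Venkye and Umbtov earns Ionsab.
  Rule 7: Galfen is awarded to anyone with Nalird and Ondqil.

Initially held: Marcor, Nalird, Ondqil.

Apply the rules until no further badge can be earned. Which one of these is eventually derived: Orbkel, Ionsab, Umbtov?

With Nalird and Ondqil, Galfen is earned (Rule 7).
With Marcor, Ondqil, and Galfen, Nalgal is earned (Rule 4).
With Ondqil and Nalgal, Umbtov is earned (Rule 3).
Ionsab would need Venkye and Umbtov (Rule 6), but Venkye is never earned. Orbkel would need Ionsab and Umbtov (Rule 1), but Ionsab is never earned.

Umbtov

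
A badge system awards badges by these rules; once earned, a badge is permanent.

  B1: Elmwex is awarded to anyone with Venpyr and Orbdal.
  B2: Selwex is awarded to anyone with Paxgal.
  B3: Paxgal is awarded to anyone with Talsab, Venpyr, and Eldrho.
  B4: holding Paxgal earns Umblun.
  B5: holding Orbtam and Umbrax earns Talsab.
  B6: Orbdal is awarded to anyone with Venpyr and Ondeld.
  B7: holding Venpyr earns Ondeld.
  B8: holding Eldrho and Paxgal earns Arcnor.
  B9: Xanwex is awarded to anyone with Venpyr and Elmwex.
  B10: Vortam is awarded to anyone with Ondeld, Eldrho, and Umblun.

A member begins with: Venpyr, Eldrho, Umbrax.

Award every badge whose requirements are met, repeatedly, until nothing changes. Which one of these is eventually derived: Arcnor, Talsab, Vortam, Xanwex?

Xanwex

With Venpyr, Ondeld is earned (B7).
With Venpyr and Ondeld, Orbdal is earned (B6).
With Venpyr and Orbdal, Elmwex is earned (B1).
With Venpyr and Elmwex, Xanwex is earned (B9).
Vortam would need Ondeld, Eldrho, and Umblun (B10), but Umblun is never earned. Talsab would need Orbtam and Umbrax (B5), but Orbtam is never earned. Arcnor would need Eldrho and Paxgal (B8), but Paxgal is never earned.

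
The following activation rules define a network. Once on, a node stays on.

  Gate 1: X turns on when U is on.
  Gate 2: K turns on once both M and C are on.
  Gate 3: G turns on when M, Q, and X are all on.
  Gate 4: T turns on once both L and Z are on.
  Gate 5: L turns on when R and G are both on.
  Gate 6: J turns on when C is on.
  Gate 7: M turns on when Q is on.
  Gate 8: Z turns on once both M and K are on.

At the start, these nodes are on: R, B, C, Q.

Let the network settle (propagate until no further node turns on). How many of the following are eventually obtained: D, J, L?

1

C is on, so J turns on (Gate 6).
No rule produces D, and it is not given.
J: reached.
L would need R and G (Gate 5), but G never turns on.
Reached: J — 1 of the 3.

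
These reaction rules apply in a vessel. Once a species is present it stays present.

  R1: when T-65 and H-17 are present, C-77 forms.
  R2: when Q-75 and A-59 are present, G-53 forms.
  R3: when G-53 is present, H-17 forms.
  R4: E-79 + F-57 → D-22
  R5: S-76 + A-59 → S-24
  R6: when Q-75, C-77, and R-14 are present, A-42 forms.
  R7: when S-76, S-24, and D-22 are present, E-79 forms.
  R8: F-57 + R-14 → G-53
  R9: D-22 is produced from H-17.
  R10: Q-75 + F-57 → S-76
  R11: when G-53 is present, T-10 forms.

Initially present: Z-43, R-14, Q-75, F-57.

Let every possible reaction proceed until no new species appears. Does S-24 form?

S-24 would need S-76 and A-59 (R5), but A-59 never forms.

No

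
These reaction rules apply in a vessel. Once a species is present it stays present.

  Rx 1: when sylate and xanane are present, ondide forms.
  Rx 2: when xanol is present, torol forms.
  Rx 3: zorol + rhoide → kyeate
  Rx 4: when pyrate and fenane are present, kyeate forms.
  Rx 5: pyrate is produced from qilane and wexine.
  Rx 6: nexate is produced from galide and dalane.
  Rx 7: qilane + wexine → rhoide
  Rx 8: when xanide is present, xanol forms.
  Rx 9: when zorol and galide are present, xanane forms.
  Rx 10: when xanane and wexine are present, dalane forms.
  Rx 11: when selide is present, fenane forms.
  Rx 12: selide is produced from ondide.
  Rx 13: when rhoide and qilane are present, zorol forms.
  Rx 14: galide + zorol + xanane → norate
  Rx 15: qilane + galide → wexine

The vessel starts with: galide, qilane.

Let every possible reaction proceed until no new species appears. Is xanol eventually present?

No

xanol would need xanide (Rx 8), but xanide never forms.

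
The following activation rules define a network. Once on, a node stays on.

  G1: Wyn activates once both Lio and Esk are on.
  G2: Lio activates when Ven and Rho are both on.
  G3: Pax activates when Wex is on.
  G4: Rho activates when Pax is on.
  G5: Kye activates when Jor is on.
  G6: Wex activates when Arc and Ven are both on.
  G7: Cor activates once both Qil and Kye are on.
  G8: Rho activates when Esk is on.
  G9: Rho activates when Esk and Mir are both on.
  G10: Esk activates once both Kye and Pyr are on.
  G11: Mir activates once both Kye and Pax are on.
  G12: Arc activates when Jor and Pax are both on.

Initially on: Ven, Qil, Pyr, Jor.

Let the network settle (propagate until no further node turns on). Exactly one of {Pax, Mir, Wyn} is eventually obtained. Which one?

Wyn

Jor is on, so Kye activates (G5).
Kye and Pyr are on, so Esk activates (G10).
G8: Esk on → Rho on.
Ven and Rho are on, so Lio activates (G2).
G1: Lio and Esk on → Wyn on.
Pax would need Wex (G3), but Wex never turns on. Mir would need Kye and Pax (G11), but Pax never turns on.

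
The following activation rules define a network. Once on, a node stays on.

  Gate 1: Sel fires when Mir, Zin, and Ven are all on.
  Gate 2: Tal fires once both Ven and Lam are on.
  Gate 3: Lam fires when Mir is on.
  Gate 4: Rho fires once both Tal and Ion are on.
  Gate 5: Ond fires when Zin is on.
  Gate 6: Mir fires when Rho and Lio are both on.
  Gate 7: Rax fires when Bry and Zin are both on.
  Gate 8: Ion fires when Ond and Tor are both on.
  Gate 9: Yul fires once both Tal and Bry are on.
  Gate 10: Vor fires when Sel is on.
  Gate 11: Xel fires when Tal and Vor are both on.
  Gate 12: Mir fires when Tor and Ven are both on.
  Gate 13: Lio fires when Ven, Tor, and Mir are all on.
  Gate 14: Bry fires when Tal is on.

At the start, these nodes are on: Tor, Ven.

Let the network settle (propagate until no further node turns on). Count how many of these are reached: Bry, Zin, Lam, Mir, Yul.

Tor and Ven are on, so Mir fires (Gate 12).
Mir is on, so Lam fires (Gate 3).
Ven and Lam are on, so Tal fires (Gate 2).
Gate 14: Tal on → Bry on.
Tal and Bry are on, so Yul fires (Gate 9).
Bry: reached.
No rule produces Zin, and it is not given.
Lam: reached.
Mir: reached.
Yul: reached.
Reached: Bry, Lam, Mir, and Yul — 4 of the 5.

4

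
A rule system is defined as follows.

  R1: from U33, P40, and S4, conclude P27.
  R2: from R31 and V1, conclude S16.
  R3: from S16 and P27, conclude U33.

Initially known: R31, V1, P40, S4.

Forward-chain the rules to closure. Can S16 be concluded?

R31 and V1 hold, so S16 follows (R2).

Yes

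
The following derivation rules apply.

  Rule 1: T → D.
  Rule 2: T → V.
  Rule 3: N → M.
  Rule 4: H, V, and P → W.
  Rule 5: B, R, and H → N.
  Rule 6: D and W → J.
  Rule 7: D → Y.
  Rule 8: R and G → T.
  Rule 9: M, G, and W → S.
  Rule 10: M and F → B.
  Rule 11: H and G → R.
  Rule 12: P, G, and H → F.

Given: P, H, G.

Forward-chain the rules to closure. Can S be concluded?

No

S would need M, G, and W (Rule 9), but M is never established.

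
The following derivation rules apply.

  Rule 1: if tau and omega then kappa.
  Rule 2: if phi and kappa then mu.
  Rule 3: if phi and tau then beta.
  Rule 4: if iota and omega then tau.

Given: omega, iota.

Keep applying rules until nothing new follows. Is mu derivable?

mu would need phi and kappa (Rule 2), but phi is never established.

No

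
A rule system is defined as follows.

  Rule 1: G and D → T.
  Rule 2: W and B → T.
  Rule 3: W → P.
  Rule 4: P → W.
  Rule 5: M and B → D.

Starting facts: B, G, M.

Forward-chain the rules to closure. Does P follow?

P would need W (Rule 3), but W is never established.

No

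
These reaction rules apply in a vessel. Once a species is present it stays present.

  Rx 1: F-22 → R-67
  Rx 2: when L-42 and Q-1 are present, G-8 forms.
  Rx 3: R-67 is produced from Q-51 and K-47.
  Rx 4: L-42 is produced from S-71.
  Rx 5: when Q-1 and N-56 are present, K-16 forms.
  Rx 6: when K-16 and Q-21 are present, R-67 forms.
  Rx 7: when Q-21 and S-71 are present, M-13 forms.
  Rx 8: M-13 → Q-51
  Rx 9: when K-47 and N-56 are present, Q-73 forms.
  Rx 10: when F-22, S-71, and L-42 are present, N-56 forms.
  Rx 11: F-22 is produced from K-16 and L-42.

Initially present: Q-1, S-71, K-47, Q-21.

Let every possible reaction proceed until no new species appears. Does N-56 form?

No

N-56 would need F-22, S-71, and L-42 (Rx 10), but F-22 never forms.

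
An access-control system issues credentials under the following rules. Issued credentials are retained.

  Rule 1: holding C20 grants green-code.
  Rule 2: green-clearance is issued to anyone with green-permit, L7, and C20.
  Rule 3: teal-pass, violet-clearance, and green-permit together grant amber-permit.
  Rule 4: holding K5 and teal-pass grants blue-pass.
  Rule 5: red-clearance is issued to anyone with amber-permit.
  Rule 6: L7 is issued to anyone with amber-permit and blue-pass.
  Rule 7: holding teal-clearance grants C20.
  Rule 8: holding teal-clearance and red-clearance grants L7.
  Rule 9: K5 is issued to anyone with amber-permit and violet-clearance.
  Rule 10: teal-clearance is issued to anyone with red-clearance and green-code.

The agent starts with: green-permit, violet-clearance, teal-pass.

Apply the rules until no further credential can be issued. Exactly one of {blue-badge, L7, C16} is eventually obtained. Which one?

L7

Holding teal-pass, violet-clearance, and green-permit grants amber-permit (Rule 3).
Holding amber-permit and violet-clearance grants K5 (Rule 9).
Holding K5 and teal-pass grants blue-pass (Rule 4).
Holding amber-permit and blue-pass grants L7 (Rule 6).
No rule produces blue-badge, and it is not given. No rule produces C16, and it is not given.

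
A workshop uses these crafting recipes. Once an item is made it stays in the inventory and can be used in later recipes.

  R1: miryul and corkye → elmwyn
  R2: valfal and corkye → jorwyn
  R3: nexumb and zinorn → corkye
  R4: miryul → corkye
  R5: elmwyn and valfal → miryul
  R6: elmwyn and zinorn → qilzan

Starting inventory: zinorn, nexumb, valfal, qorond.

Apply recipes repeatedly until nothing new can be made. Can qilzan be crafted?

qilzan would need elmwyn and zinorn (R6), but elmwyn is never obtained.

No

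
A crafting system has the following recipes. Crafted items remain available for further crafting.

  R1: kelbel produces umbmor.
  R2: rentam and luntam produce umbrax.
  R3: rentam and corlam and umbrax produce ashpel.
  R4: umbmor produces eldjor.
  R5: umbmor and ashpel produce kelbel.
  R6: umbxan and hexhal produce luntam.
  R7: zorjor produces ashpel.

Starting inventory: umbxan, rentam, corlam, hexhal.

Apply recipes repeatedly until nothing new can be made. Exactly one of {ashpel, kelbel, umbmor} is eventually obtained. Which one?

Using R6, umbxan and hexhal make luntam.
Using R2, rentam and luntam make umbrax.
Using R3, rentam, corlam, and umbrax make ashpel.
kelbel would need umbmor and ashpel (R5), but umbmor is never obtained. umbmor would need kelbel (R1), but kelbel is never obtained.

ashpel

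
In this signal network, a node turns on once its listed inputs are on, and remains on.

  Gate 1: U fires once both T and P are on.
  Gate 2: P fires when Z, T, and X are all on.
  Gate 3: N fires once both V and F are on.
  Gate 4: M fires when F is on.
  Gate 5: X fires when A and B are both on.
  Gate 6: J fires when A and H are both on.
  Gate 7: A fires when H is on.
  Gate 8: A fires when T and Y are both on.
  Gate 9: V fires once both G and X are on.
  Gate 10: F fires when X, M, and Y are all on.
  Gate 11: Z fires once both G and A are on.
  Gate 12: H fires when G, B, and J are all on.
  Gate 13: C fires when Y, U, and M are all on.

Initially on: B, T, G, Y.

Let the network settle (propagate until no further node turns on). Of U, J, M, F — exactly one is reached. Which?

U

Gate 8: T and Y on → A on.
Gate 11: G and A on → Z on.
Gate 5: A and B on → X on.
Z, T, and X are on, so P fires (Gate 2).
T and P are on, so U fires (Gate 1).
J would need A and H (Gate 6), but H never turns on. F would need X, M, and Y (Gate 10), but M never turns on. M would need F (Gate 4), but F never turns on.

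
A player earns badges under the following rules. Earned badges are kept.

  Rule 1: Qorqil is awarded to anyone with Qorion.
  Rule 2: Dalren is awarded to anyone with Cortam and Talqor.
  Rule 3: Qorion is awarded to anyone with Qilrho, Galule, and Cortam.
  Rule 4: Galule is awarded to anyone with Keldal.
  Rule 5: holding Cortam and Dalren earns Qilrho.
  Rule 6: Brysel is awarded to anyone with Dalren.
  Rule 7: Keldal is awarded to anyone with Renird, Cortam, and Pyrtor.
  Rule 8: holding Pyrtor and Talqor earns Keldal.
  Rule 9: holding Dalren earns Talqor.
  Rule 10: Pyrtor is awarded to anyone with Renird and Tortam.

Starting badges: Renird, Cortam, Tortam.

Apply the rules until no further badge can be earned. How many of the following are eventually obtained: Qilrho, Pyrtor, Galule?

2

With Renird and Tortam, Pyrtor is earned (Rule 10).
With Renird, Cortam, and Pyrtor, Keldal is earned (Rule 7).
With Keldal, Galule is earned (Rule 4).
Qilrho would need Cortam and Dalren (Rule 5), but Dalren is never earned.
Pyrtor: reached.
Galule: reached.
Reached: Pyrtor and Galule — 2 of the 3.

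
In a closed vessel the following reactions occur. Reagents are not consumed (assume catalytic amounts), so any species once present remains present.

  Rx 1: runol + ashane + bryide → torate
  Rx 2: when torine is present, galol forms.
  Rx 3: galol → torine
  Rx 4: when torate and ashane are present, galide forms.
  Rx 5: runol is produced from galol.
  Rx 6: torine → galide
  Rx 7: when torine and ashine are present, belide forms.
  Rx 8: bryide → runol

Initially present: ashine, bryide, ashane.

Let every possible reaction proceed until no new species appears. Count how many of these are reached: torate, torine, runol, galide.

3

bryide present → runol forms (Rx 8).
runol, ashane, and bryide present → torate forms (Rx 1).
torate and ashane present → galide forms (Rx 4).
torate: reached.
torine would need galol (Rx 3), but galol never forms.
runol: reached.
galide: reached.
Reached: torate, runol, and galide — 3 of the 4.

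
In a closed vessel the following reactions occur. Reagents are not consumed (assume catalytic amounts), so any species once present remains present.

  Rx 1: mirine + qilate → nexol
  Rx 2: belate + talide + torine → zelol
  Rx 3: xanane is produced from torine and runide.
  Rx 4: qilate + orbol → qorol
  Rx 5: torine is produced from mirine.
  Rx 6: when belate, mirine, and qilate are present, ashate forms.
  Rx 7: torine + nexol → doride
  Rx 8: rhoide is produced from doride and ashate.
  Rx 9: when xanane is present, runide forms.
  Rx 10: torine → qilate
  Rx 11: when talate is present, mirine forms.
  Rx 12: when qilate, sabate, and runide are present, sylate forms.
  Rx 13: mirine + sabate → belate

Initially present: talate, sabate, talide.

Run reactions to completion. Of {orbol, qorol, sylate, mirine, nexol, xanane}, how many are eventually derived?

2

talate present → mirine forms (Rx 11).
mirine present → torine forms (Rx 5).
torine present → qilate forms (Rx 10).
mirine and qilate present → nexol forms (Rx 1).
No rule produces orbol, and it is not given.
qorol would need qilate and orbol (Rx 4), but orbol never forms.
sylate would need qilate, sabate, and runide (Rx 12), but runide never forms.
mirine: reached.
nexol: reached.
xanane would need torine and runide (Rx 3), but runide never forms.
Reached: mirine and nexol — 2 of the 6.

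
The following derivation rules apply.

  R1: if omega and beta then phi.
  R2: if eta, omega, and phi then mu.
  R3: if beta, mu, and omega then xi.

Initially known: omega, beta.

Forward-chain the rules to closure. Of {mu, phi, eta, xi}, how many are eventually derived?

1

From omega and beta, R1 gives phi.
mu would need eta, omega, and phi (R2), but eta is never established.
phi: reached.
No rule produces eta, and it is not given.
xi would need beta, mu, and omega (R3), but mu is never established.
Reached: phi — 1 of the 4.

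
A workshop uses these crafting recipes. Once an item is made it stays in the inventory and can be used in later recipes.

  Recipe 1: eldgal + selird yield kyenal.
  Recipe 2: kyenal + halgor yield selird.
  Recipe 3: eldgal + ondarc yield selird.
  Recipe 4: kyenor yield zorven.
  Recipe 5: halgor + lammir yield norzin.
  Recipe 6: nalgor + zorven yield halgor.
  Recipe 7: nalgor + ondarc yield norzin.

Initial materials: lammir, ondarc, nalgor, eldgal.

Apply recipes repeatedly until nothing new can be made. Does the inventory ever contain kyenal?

Yes

Using Recipe 3, eldgal and ondarc make selird.
eldgal + selird → kyenal (Recipe 1).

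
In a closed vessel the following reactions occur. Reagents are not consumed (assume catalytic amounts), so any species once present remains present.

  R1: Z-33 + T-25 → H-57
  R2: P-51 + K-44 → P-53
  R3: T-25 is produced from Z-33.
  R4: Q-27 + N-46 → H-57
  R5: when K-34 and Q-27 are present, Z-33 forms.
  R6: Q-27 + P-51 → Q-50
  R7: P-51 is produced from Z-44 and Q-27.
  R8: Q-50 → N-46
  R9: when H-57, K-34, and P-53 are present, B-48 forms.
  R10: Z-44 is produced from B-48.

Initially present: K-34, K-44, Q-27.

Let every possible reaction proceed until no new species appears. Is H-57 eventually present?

Yes

K-34 and Q-27 present → Z-33 forms (R5).
Z-33 present → T-25 forms (R3).
Z-33 and T-25 present → H-57 forms (R1).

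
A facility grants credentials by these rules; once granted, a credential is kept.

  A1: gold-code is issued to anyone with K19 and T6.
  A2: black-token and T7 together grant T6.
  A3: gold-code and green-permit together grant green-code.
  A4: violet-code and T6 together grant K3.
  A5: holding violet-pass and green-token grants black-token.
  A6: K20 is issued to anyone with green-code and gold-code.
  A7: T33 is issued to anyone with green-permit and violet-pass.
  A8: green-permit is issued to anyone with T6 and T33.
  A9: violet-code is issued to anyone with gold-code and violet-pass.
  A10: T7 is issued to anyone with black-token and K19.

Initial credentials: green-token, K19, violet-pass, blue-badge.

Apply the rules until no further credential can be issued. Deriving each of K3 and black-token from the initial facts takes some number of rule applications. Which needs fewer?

black-token

black-token: Holding violet-pass and green-token grants black-token (A5). [1 rule application]
K3: Holding violet-pass and green-token grants black-token (A5). Holding black-token and K19 grants T7 (A10). Holding black-token and T7 grants T6 (A2). Holding K19 and T6 grants gold-code (A1). Holding gold-code and violet-pass grants violet-code (A9). Holding violet-code and T6 grants K3 (A4). [6 rule applications]
black-token needs fewer.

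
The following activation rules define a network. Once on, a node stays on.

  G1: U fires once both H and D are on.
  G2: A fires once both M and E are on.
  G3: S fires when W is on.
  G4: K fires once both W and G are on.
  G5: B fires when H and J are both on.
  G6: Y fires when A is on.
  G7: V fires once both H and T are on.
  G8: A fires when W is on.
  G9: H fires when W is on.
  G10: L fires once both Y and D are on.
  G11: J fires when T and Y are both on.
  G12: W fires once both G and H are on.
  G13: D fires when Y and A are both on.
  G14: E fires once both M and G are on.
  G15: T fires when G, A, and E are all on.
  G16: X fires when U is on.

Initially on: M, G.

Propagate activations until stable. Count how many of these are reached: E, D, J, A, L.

5

G14: M and G on → E on.
G2: M and E on → A on.
G15: G, A, and E on → T on.
A is on, so Y fires (G6).
G13: Y and A on → D on.
G11: T and Y on → J on.
Y and D are on, so L fires (G10).
E: reached.
D: reached.
J: reached.
A: reached.
L: reached.
All 5 are reached.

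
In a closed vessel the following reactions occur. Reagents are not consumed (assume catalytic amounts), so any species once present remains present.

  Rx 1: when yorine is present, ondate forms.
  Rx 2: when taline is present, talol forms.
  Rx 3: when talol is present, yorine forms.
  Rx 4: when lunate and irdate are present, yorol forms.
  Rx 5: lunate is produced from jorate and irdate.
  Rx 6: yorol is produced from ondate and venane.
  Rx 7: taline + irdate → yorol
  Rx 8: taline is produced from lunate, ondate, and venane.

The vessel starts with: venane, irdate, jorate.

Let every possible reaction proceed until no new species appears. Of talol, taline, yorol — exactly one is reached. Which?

yorol

jorate and irdate present → lunate forms (Rx 5).
lunate and irdate present → yorol forms (Rx 4).
taline would need lunate, ondate, and venane (Rx 8), but ondate never forms. talol would need taline (Rx 2), but taline never forms.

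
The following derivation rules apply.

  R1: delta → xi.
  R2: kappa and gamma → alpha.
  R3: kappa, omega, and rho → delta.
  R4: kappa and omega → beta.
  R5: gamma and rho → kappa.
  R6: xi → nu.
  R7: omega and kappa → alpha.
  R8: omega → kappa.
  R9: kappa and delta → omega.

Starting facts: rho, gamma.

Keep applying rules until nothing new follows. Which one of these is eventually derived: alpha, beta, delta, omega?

gamma and rho hold, so kappa follows (R5).
From kappa and gamma, R2 gives alpha.
delta would need kappa, omega, and rho (R3), but omega is never established. omega would need kappa and delta (R9), but delta is never established. beta would need kappa and omega (R4), but omega is never established.

alpha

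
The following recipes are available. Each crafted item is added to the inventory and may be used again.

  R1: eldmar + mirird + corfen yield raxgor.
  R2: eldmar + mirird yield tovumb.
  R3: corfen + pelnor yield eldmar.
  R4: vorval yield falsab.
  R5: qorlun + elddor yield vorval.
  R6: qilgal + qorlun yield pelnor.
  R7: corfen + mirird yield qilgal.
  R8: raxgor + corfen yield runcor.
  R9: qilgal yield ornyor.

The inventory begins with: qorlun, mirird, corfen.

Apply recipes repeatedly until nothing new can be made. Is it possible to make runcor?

corfen + mirird → qilgal (R7).
qilgal + qorlun → pelnor (R6).
Using R3, corfen and pelnor make eldmar.
eldmar + mirird + corfen → raxgor (R1).
Using R8, raxgor and corfen make runcor.

Yes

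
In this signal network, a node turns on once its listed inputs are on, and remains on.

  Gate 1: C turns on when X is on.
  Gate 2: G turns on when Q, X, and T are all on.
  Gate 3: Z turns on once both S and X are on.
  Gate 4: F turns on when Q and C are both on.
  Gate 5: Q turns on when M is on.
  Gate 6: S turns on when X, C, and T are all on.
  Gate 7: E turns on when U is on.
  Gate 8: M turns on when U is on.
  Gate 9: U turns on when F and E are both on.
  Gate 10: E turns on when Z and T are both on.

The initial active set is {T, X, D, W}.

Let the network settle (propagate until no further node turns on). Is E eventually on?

Yes

Gate 1: X on → C on.
X, C, and T are on, so S turns on (Gate 6).
S and X are on, so Z turns on (Gate 3).
Z and T are on, so E turns on (Gate 10).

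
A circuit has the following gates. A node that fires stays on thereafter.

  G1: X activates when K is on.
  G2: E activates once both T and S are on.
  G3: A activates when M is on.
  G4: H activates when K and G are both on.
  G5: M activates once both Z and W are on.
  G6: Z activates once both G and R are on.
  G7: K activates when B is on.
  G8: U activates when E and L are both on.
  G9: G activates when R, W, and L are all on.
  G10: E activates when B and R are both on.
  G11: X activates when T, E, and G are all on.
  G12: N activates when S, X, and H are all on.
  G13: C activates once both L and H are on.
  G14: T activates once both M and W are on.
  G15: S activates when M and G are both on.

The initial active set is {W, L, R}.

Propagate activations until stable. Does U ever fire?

R, W, and L are on, so G activates (G9).
G6: G and R on → Z on.
Z and W are on, so M activates (G5).
M and G are on, so S activates (G15).
G14: M and W on → T on.
G2: T and S on → E on.
G8: E and L on → U on.

Yes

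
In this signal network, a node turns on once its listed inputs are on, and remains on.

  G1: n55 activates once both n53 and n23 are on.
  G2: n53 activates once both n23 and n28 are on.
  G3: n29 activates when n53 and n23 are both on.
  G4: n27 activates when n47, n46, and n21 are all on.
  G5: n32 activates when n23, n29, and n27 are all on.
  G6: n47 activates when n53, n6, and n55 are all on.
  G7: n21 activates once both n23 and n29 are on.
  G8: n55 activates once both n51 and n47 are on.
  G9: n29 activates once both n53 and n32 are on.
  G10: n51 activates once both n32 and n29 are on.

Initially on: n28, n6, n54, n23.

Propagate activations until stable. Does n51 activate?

n51 would need n32 and n29 (G10), but n32 never turns on.

No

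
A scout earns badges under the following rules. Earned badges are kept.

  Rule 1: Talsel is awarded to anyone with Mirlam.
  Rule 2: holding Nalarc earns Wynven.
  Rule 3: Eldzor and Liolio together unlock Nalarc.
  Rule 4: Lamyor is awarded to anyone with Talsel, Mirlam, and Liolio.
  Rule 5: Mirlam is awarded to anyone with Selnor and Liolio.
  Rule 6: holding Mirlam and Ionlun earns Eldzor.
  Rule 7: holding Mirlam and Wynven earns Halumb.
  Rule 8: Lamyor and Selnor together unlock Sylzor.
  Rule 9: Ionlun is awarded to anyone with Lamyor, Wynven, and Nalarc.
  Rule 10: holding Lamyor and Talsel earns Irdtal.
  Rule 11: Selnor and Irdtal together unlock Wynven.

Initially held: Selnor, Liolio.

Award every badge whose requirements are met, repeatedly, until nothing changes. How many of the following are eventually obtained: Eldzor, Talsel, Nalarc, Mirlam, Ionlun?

With Selnor and Liolio, Mirlam is earned (Rule 5).
With Mirlam, Talsel is earned (Rule 1).
Eldzor would need Mirlam and Ionlun (Rule 6), but Ionlun is never earned.
Talsel: reached.
Nalarc would need Eldzor and Liolio (Rule 3), but Eldzor is never earned.
Mirlam: reached.
Ionlun would need Lamyor, Wynven, and Nalarc (Rule 9), but Nalarc is never earned.
Reached: Talsel and Mirlam — 2 of the 5.

2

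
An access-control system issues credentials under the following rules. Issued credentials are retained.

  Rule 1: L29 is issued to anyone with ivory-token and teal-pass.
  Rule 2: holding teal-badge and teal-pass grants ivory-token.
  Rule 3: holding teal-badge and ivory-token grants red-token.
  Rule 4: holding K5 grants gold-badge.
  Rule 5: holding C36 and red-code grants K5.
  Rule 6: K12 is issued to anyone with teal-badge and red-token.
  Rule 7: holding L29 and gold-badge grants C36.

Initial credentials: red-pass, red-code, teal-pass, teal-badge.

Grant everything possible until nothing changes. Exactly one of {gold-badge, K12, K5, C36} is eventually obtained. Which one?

Holding teal-badge and teal-pass grants ivory-token (Rule 2).
Holding teal-badge and ivory-token grants red-token (Rule 3).
Holding teal-badge and red-token grants K12 (Rule 6).
C36 would need L29 and gold-badge (Rule 7), but gold-badge is never granted. K5 would need C36 and red-code (Rule 5), but C36 is never granted. gold-badge would need K5 (Rule 4), but K5 is never granted.

K12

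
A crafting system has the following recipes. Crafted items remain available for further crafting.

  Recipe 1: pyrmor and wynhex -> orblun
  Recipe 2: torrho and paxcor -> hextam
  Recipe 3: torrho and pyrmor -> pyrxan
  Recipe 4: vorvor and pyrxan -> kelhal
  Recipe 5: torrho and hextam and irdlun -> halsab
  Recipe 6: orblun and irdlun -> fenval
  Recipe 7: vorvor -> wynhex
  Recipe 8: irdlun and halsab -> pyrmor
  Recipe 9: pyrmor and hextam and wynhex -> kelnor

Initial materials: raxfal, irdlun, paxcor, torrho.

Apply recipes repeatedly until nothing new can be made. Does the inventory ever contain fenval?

fenval would need orblun and irdlun (Recipe 6), but orblun is never obtained.

No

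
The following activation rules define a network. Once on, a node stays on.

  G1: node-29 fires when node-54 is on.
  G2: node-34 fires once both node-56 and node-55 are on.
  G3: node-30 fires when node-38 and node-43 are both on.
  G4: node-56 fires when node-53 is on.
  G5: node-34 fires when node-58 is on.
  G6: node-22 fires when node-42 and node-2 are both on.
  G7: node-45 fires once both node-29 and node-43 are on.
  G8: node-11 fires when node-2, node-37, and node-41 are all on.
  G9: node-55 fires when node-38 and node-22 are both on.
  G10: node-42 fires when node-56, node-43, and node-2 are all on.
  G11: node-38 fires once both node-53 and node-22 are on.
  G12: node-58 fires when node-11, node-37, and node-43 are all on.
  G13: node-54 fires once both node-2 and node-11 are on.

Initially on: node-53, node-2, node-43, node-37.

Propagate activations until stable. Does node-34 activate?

Yes

G4: node-53 on → node-56 on.
node-56, node-43, and node-2 are on, so node-42 fires (G10).
G6: node-42 and node-2 on → node-22 on.
G11: node-53 and node-22 on → node-38 on.
G9: node-38 and node-22 on → node-55 on.
node-56 and node-55 are on, so node-34 fires (G2).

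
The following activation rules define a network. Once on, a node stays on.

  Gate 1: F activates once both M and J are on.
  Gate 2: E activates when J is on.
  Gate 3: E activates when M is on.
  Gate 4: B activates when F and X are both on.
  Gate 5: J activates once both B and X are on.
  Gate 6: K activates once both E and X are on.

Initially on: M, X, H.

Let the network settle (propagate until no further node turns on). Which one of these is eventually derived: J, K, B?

K

M is on, so E activates (Gate 3).
E and X are on, so K activates (Gate 6).
B would need F and X (Gate 4), but F never turns on. J would need B and X (Gate 5), but B never turns on.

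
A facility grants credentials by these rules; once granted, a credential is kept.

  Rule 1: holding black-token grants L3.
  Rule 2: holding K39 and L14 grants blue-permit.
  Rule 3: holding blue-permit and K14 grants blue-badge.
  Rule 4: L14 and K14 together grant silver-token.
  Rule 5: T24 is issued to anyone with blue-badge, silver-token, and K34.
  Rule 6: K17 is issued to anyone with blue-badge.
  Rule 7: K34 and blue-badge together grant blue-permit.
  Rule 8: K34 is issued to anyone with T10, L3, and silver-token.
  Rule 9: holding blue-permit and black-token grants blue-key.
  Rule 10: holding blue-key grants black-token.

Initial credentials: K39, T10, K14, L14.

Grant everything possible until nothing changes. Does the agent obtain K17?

Yes

Holding K39 and L14 grants blue-permit (Rule 2).
Holding blue-permit and K14 grants blue-badge (Rule 3).
Holding blue-badge grants K17 (Rule 6).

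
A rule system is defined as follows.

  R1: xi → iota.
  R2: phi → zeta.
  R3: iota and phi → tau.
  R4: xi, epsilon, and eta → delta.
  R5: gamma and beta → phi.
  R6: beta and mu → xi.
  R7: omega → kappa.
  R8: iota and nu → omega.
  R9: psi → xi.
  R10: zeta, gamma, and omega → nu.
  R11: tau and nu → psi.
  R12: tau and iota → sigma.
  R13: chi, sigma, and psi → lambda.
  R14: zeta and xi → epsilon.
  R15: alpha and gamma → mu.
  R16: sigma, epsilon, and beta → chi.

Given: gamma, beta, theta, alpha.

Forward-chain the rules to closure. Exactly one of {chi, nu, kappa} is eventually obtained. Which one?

alpha and gamma hold, so mu follows (R15).
From gamma and beta, R5 gives phi.
beta and mu hold, so xi follows (R6).
From phi, R2 gives zeta.
From xi, R1 gives iota.
zeta and xi hold, so epsilon follows (R14).
iota and phi hold, so tau follows (R3).
From tau and iota, R12 gives sigma.
sigma, epsilon, and beta hold, so chi follows (R16).
kappa would need omega (R7), but omega is never established. nu would need zeta, gamma, and omega (R10), but omega is never established.

chi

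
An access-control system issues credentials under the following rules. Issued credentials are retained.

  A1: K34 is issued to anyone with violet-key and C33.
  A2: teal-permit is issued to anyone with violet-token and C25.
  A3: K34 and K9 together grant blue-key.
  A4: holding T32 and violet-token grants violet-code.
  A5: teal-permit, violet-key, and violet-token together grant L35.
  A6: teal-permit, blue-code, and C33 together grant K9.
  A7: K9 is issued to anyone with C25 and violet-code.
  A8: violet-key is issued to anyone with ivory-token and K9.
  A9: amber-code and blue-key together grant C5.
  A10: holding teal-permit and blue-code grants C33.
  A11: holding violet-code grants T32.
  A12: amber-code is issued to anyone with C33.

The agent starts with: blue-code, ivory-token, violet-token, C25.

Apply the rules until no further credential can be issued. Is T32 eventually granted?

T32 would need violet-code (A11), but violet-code is never granted.

No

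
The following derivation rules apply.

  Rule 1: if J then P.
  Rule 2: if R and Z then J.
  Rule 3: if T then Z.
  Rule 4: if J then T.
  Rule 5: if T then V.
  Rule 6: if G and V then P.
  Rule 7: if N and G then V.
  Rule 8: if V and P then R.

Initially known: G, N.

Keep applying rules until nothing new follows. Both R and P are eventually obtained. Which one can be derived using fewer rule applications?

P: From N and G, Rule 7 gives V. From G and V, Rule 6 gives P. [2 rule applications]
R: N and G hold, so V follows (Rule 7). G and V hold, so P follows (Rule 6). V and P hold, so R follows (Rule 8). [3 rule applications]
P needs fewer.

P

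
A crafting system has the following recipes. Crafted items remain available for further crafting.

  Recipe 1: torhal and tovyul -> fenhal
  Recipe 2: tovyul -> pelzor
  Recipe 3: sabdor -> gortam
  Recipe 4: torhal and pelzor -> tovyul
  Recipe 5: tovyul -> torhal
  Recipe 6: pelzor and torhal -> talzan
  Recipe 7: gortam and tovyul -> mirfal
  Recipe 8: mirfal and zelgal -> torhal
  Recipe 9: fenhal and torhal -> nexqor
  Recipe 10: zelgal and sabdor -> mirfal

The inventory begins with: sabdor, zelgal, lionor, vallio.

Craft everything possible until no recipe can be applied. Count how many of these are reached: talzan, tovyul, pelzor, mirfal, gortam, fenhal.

Using Recipe 10, zelgal and sabdor make mirfal.
sabdor -> gortam (Recipe 3).
talzan would need pelzor and torhal (Recipe 6), but pelzor is never obtained.
tovyul would need torhal and pelzor (Recipe 4), but pelzor is never obtained.
pelzor would need tovyul (Recipe 2), but tovyul is never obtained.
mirfal: reached.
gortam: reached.
fenhal would need torhal and tovyul (Recipe 1), but tovyul is never obtained.
Reached: mirfal and gortam — 2 of the 6.

2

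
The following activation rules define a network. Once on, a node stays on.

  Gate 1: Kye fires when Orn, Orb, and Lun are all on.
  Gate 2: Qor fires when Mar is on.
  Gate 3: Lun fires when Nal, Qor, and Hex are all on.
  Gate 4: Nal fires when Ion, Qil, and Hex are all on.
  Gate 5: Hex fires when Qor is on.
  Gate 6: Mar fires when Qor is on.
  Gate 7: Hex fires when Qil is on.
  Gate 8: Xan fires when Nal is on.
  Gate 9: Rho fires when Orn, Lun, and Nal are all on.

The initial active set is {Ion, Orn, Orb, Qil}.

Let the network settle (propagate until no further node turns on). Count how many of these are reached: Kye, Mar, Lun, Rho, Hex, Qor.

Gate 7: Qil on → Hex on.
Kye would need Orn, Orb, and Lun (Gate 1), but Lun never turns on.
Mar would need Qor (Gate 6), but Qor never turns on.
Lun would need Nal, Qor, and Hex (Gate 3), but Qor never turns on.
Rho would need Orn, Lun, and Nal (Gate 9), but Lun never turns on.
Hex: reached.
Qor would need Mar (Gate 2), but Mar never turns on.
Reached: Hex — 1 of the 6.

1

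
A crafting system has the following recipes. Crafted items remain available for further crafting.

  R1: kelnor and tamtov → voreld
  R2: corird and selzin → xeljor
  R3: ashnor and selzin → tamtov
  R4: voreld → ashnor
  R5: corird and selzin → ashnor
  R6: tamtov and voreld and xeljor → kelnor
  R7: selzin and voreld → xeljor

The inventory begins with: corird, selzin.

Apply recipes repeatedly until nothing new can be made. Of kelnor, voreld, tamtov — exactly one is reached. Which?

Using R5, corird and selzin make ashnor.
ashnor and selzin → tamtov (R3).
voreld would need kelnor and tamtov (R1), but kelnor is never obtained. kelnor would need tamtov, voreld, and xeljor (R6), but voreld is never obtained.

tamtov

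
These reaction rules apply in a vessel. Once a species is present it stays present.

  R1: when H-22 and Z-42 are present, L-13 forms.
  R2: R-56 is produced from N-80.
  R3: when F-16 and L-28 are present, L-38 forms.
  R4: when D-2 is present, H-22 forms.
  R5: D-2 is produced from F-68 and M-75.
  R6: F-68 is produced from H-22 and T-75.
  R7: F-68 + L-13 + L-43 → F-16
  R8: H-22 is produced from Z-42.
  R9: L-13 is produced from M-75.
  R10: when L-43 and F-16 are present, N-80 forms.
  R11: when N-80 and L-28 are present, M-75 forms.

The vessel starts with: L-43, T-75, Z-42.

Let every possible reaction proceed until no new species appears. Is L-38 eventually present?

No

L-38 would need F-16 and L-28 (R3), but L-28 never forms.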